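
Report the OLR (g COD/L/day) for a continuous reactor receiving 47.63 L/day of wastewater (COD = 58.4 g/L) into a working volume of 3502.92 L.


OLR = Q * S / V
= 47.63 * 58.4 / 3502.92
= 0.7941 g/L/day

0.7941 g/L/day


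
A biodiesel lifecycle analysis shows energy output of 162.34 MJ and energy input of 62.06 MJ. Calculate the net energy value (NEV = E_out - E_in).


NEV = E_out - E_in
= 162.34 - 62.06
= 100.2800 MJ

100.2800 MJ


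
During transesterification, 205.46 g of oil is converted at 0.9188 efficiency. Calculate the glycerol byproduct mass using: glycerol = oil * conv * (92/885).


glycerol = oil * conv * (92/885)
= 205.46 * 0.9188 * 92 / 885
= 19.6242 g

19.6242 g


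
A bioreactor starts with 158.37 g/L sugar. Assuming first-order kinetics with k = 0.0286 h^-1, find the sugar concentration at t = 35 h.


S = S0 * exp(-k * t)
S = 158.37 * exp(-0.0286 * 35)
S = 58.2028 g/L

58.2028 g/L


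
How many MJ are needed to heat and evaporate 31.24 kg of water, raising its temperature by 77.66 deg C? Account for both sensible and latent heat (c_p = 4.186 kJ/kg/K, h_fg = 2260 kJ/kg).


E = m_water * (4.186 * dT + 2260) / 1000
= 31.24 * (4.186 * 77.66 + 2260) / 1000
= 80.7580 MJ

80.7580 MJ


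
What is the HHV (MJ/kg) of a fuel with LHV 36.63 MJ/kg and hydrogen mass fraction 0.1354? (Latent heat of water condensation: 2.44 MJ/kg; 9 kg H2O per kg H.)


HHV = LHV + H_frac * 9 * 2.44
= 36.63 + 0.1354 * 9 * 2.44
= 39.6034 MJ/kg

39.6034 MJ/kg


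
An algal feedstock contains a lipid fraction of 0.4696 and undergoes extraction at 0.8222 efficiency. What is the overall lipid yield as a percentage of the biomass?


Y = lipid_content * extraction_eff * 100
= 0.4696 * 0.8222 * 100
= 38.6105%

38.6105%


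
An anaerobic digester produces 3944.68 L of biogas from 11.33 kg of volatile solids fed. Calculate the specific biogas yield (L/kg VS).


Y = V / VS
= 3944.68 / 11.33
= 348.1624 L/kg VS

348.1624 L/kg VS


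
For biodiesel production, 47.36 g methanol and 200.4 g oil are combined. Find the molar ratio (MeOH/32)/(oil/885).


Molar ratio = n_MeOH / n_oil = (MeOH/32) / (oil/885) = (MeOH * 885) / (32 * oil)
= (47.36 * 885) / (32 * 200.4)
= 6.5359

6.5359


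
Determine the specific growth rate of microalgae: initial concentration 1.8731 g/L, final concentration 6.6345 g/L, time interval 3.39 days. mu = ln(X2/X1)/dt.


mu = ln(X2/X1) / dt
= ln(6.6345/1.8731) / 3.39
= 0.3731 per day

0.3731 per day


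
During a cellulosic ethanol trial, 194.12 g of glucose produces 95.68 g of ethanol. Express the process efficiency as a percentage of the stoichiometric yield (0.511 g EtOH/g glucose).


Fermentation efficiency = (actual / (0.511 * glucose)) * 100
= (95.68 / (0.511 * 194.12)) * 100
= 96.4562%

96.4562%


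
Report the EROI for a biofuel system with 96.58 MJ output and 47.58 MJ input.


EROI = E_out / E_in
= 96.58 / 47.58
= 2.0298

2.0298


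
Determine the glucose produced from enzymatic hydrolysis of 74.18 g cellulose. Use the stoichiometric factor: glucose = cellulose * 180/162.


glucose = cellulose * 180/162
= 74.18 * 180/162
= 82.4222 g

82.4222 g


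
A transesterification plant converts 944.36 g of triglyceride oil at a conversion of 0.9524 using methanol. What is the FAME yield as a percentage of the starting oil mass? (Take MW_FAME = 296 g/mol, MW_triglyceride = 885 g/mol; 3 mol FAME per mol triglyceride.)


m_FAME = oil * conv * (3 * 296 / 885) = oil * conv * (888/885)
= 944.36 * 0.9524 * 888 / 885
= 902.4573 g
Y = m_FAME / oil * 100 = conv * (888/885) * 100
= 0.9524 * 888 / 885 * 100
= 95.56%

95.56%


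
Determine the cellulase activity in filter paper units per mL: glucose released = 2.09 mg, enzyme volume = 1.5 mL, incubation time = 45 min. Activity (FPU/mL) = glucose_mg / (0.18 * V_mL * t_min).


Activity = glucose_mg / (0.18 mg/umol * V_mL * t_min)
= 2.09 / (0.18 * 1.5 * 45)
= 0.1720 FPU/mL

0.1720 FPU/mL


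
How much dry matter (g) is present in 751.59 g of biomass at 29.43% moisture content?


Wd = Ww * (1 - MC/100)
= 751.59 * (1 - 29.43/100)
= 530.3971 g

530.3971 g


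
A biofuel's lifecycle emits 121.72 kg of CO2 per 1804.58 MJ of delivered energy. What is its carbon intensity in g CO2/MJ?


CI = CO2 * 1000 / E
= 121.72 * 1000 / 1804.58
= 67.4506 g CO2/MJ

67.4506 g CO2/MJ


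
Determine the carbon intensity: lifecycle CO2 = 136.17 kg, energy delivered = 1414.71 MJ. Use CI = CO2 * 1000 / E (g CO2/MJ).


CI = CO2 * 1000 / E
= 136.17 * 1000 / 1414.71
= 96.2529 g CO2/MJ

96.2529 g CO2/MJ


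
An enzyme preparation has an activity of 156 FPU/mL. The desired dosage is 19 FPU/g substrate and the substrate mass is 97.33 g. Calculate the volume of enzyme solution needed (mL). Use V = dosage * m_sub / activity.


V = dosage * m_sub / activity
V = 19 * 97.33 / 156
V = 11.8543 mL

11.8543 mL


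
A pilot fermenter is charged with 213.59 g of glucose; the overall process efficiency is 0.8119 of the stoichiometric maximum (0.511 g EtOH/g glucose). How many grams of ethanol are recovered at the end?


Actual ethanol: m = 0.511 * 213.59 * 0.8119
m = 88.6144 g

88.6144 g


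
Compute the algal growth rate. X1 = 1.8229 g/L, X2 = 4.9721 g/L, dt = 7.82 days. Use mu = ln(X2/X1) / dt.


mu = ln(X2/X1) / dt
= ln(4.9721/1.8229) / 7.82
= 0.1283 per day

0.1283 per day


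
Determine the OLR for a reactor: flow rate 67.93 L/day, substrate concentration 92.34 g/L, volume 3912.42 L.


OLR = Q * S / V
= 67.93 * 92.34 / 3912.42
= 1.6033 g/L/day

1.6033 g/L/day


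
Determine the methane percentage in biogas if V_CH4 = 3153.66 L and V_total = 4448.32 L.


CH4% = V_CH4 / V_total * 100
= 3153.66 / 4448.32 * 100
= 70.8955%

70.8955%


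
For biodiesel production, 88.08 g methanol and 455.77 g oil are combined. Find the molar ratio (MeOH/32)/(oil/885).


Molar ratio = n_MeOH / n_oil = (MeOH/32) / (oil/885) = (MeOH * 885) / (32 * oil)
= (88.08 * 885) / (32 * 455.77)
= 5.3447

5.3447


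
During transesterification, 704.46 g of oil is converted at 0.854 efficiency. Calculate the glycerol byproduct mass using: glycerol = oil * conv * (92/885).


glycerol = oil * conv * (92/885)
= 704.46 * 0.854 * 92 / 885
= 62.5401 g

62.5401 g


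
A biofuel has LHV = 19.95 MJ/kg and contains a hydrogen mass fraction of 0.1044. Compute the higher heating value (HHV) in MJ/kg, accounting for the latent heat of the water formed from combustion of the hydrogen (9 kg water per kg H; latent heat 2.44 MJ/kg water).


HHV = LHV + H_frac * 9 * 2.44
= 19.95 + 0.1044 * 9 * 2.44
= 22.2426 MJ/kg

22.2426 MJ/kg


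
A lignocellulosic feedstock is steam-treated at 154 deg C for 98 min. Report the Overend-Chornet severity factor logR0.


logR0 = log10(t * exp((T - 100) / 14.75))
= log10(98 * exp((154 - 100) / 14.75))
= 3.5812

3.5812


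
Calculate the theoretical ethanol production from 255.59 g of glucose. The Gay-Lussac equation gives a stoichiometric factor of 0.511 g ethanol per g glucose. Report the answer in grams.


Theoretical ethanol yield: m_EtOH = 0.511 * m_glucose
m_EtOH = 0.511 * 255.59 = 130.6065 g

130.6065 g


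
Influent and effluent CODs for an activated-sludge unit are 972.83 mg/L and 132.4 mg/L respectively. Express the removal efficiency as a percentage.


eta = (COD_in - COD_out) / COD_in * 100
= (972.83 - 132.4) / 972.83 * 100
= 86.3902%

86.3902%


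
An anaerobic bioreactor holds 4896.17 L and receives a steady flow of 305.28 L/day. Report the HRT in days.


HRT = V / Q
= 4896.17 / 305.28
= 16.0383 days

16.0383 days


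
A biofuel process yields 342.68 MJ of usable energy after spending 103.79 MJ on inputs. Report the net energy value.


NEV = E_out - E_in
= 342.68 - 103.79
= 238.8900 MJ

238.8900 MJ


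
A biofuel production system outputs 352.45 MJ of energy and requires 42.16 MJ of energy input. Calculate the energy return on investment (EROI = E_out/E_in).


EROI = E_out / E_in
= 352.45 / 42.16
= 8.3598

8.3598


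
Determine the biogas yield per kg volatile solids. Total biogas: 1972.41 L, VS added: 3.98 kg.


Y = V / VS
= 1972.41 / 3.98
= 495.5804 L/kg VS

495.5804 L/kg VS


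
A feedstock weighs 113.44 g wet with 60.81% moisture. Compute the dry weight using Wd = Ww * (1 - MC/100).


Wd = Ww * (1 - MC/100)
= 113.44 * (1 - 60.81/100)
= 44.4571 g

44.4571 g


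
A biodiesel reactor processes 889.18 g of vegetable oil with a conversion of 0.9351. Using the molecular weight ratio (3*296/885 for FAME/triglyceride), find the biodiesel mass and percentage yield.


m_FAME = oil * conv * (3 * 296 / 885) = oil * conv * (888/885)
= 889.18 * 0.9351 * 888 / 885
= 834.2908 g
Y = m_FAME / oil * 100 = conv * (888/885) * 100
= 0.9351 * 888 / 885 * 100
= 93.83%

834.2908 g FAME; Y = 93.83%


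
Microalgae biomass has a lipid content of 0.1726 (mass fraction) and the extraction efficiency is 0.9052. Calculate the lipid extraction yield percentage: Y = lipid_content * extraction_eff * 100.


Y = lipid_content * extraction_eff * 100
= 0.1726 * 0.9052 * 100
= 15.6238%

15.6238%


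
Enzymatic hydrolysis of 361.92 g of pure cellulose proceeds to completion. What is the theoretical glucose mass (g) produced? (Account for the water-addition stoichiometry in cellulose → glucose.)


glucose = cellulose * 180/162
= 361.92 * 180/162
= 402.1333 g

402.1333 g


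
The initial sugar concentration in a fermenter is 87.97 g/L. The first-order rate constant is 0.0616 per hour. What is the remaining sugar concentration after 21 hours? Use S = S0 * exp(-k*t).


S = S0 * exp(-k * t)
S = 87.97 * exp(-0.0616 * 21)
S = 24.1286 g/L

24.1286 g/L


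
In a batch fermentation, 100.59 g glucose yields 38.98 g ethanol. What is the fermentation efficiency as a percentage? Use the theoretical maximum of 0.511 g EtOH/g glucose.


Fermentation efficiency = (actual / (0.511 * glucose)) * 100
= (38.98 / (0.511 * 100.59)) * 100
= 75.8344%

75.8344%


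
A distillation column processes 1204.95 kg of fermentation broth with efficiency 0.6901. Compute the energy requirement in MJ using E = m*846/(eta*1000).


E = m * 846 / (eta * 1000)
= 1204.95 * 846 / (0.6901 * 1000)
= 1477.1594 MJ

1477.1594 MJ


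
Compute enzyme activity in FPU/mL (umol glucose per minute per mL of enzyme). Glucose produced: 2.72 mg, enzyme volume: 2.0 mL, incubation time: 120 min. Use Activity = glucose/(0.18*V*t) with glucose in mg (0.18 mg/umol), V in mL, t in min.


Activity = glucose_mg / (0.18 mg/umol * V_mL * t_min)
= 2.72 / (0.18 * 2.0 * 120)
= 0.0630 FPU/mL

0.0630 FPU/mL


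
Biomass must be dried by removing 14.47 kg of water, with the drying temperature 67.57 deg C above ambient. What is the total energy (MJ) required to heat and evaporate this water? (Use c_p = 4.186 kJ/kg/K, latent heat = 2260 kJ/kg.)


E = m_water * (4.186 * dT + 2260) / 1000
= 14.47 * (4.186 * 67.57 + 2260) / 1000
= 36.7950 MJ

36.7950 MJ


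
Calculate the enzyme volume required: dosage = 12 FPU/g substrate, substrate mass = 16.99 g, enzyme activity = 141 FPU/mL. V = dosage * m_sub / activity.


V = dosage * m_sub / activity
V = 12 * 16.99 / 141
V = 1.4460 mL

1.4460 mL


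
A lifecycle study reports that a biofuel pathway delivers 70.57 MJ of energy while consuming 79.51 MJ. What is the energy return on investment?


EROI = E_out / E_in
= 70.57 / 79.51
= 0.8876

0.8876


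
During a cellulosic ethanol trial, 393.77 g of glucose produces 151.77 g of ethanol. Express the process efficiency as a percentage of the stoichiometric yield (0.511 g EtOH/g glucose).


Fermentation efficiency = (actual / (0.511 * glucose)) * 100
= (151.77 / (0.511 * 393.77)) * 100
= 75.4262%

75.4262%


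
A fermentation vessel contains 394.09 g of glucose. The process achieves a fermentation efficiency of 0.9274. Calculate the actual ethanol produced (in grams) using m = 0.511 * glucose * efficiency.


Actual ethanol: m = 0.511 * 394.09 * 0.9274
m = 186.7598 g

186.7598 g


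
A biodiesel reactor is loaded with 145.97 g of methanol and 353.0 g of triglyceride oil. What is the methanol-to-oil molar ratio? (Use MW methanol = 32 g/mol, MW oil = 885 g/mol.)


Molar ratio = n_MeOH / n_oil = (MeOH/32) / (oil/885) = (MeOH * 885) / (32 * oil)
= (145.97 * 885) / (32 * 353.0)
= 11.4362

11.4362


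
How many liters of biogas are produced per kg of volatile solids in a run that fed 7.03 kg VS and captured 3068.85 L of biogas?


Y = V / VS
= 3068.85 / 7.03
= 436.5363 L/kg VS

436.5363 L/kg VS


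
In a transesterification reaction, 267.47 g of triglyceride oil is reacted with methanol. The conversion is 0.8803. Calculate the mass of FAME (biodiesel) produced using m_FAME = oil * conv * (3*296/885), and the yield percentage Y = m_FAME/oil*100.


m_FAME = oil * conv * (3 * 296 / 885) = oil * conv * (888/885)
= 267.47 * 0.8803 * 888 / 885
= 236.2520 g
Y = m_FAME / oil * 100 = conv * (888/885) * 100
= 0.8803 * 888 / 885 * 100
= 88.33%

236.2520 g FAME; Y = 88.33%


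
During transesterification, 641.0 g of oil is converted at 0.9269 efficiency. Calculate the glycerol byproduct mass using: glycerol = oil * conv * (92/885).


glycerol = oil * conv * (92/885)
= 641.0 * 0.9269 * 92 / 885
= 61.7640 g

61.7640 g


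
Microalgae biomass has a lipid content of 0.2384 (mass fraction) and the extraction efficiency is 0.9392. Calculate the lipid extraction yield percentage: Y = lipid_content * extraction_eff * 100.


Y = lipid_content * extraction_eff * 100
= 0.2384 * 0.9392 * 100
= 22.3905%

22.3905%


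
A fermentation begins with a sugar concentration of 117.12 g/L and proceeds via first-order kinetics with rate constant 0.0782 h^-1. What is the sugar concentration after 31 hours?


S = S0 * exp(-k * t)
S = 117.12 * exp(-0.0782 * 31)
S = 10.3709 g/L

10.3709 g/L


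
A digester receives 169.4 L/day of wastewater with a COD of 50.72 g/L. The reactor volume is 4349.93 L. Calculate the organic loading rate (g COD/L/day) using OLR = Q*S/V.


OLR = Q * S / V
= 169.4 * 50.72 / 4349.93
= 1.9752 g/L/day

1.9752 g/L/day


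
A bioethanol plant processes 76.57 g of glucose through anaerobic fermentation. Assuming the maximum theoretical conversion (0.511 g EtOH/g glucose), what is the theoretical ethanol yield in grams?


Theoretical ethanol yield: m_EtOH = 0.511 * m_glucose
m_EtOH = 0.511 * 76.57 = 39.1273 g

39.1273 g


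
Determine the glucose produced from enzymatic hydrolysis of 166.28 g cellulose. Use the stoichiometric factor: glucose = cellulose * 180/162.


glucose = cellulose * 180/162
= 166.28 * 180/162
= 184.7556 g

184.7556 g


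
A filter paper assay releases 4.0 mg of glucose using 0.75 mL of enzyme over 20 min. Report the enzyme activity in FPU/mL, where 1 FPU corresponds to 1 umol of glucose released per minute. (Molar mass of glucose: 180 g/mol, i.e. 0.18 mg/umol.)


Activity = glucose_mg / (0.18 mg/umol * V_mL * t_min)
= 4.0 / (0.18 * 0.75 * 20)
= 1.4815 FPU/mL

1.4815 FPU/mL


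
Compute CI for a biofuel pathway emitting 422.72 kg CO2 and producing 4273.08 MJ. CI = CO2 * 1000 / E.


CI = CO2 * 1000 / E
= 422.72 * 1000 / 4273.08
= 98.9263 g CO2/MJ

98.9263 g CO2/MJ


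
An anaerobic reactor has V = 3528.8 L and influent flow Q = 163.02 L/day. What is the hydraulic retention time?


HRT = V / Q
= 3528.8 / 163.02
= 21.6464 days

21.6464 days


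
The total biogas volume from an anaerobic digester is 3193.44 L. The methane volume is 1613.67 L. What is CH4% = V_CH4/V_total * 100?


CH4% = V_CH4 / V_total * 100
= 1613.67 / 3193.44 * 100
= 50.5308%

50.5308%


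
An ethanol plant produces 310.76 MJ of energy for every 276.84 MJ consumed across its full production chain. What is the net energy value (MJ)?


NEV = E_out - E_in
= 310.76 - 276.84
= 33.9200 MJ

33.9200 MJ


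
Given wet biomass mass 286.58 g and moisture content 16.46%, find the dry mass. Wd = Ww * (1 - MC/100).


Wd = Ww * (1 - MC/100)
= 286.58 * (1 - 16.46/100)
= 239.4089 g

239.4089 g


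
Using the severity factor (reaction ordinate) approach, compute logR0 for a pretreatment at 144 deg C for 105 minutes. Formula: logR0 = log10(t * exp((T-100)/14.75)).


logR0 = log10(t * exp((T - 100) / 14.75))
= log10(105 * exp((144 - 100) / 14.75))
= 3.3167

3.3167


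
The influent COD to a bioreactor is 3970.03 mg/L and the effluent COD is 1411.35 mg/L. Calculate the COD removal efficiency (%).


eta = (COD_in - COD_out) / COD_in * 100
= (3970.03 - 1411.35) / 3970.03 * 100
= 64.4499%

64.4499%


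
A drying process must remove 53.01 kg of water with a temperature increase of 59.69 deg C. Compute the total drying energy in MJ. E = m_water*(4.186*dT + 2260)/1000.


E = m_water * (4.186 * dT + 2260) / 1000
= 53.01 * (4.186 * 59.69 + 2260) / 1000
= 133.0478 MJ

133.0478 MJ


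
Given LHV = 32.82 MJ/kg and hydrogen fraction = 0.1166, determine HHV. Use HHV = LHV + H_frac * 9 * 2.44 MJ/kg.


HHV = LHV + H_frac * 9 * 2.44
= 32.82 + 0.1166 * 9 * 2.44
= 35.3805 MJ/kg

35.3805 MJ/kg


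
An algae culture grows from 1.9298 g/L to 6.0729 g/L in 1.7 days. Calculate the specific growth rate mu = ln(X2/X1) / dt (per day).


mu = ln(X2/X1) / dt
= ln(6.0729/1.9298) / 1.7
= 0.6744 per day

0.6744 per day


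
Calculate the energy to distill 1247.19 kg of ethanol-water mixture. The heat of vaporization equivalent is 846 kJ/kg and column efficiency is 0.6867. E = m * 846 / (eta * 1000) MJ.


E = m * 846 / (eta * 1000)
= 1247.19 * 846 / (0.6867 * 1000)
= 1536.5119 MJ

1536.5119 MJ


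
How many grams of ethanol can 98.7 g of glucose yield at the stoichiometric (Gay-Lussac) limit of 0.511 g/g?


Theoretical ethanol yield: m_EtOH = 0.511 * m_glucose
m_EtOH = 0.511 * 98.7 = 50.4357 g

50.4357 g


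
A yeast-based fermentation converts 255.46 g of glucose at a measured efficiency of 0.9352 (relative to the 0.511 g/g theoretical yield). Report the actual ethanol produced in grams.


Actual ethanol: m = 0.511 * 255.46 * 0.9352
m = 122.0811 g

122.0811 g


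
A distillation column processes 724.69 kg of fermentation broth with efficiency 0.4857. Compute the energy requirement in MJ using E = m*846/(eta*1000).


E = m * 846 / (eta * 1000)
= 724.69 * 846 / (0.4857 * 1000)
= 1262.2766 MJ

1262.2766 MJ


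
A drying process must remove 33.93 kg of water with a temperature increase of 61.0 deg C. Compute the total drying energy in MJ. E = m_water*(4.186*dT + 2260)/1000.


E = m_water * (4.186 * dT + 2260) / 1000
= 33.93 * (4.186 * 61.0 + 2260) / 1000
= 85.3457 MJ

85.3457 MJ


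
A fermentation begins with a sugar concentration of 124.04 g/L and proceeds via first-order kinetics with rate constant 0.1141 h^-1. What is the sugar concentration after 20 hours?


S = S0 * exp(-k * t)
S = 124.04 * exp(-0.1141 * 20)
S = 12.6620 g/L

12.6620 g/L


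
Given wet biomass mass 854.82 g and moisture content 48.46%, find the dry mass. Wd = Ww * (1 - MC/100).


Wd = Ww * (1 - MC/100)
= 854.82 * (1 - 48.46/100)
= 440.5742 g

440.5742 g


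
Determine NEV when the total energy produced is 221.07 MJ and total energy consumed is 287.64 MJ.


NEV = E_out - E_in
= 221.07 - 287.64
= -66.5700 MJ

-66.5700 MJ


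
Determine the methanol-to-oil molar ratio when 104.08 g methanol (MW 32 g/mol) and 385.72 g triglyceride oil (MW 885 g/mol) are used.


Molar ratio = n_MeOH / n_oil = (MeOH/32) / (oil/885) = (MeOH * 885) / (32 * oil)
= (104.08 * 885) / (32 * 385.72)
= 7.4626

7.4626


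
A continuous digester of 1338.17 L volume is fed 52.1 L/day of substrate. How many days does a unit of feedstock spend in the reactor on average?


HRT = V / Q
= 1338.17 / 52.1
= 25.6846 days

25.6846 days


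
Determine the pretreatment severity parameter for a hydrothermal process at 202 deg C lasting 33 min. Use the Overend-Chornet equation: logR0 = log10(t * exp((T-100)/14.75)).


logR0 = log10(t * exp((T - 100) / 14.75))
= log10(33 * exp((202 - 100) / 14.75))
= 4.5218

4.5218


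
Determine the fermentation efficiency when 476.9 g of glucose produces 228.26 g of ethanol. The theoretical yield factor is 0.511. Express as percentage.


Fermentation efficiency = (actual / (0.511 * glucose)) * 100
= (228.26 / (0.511 * 476.9)) * 100
= 93.6659%

93.6659%


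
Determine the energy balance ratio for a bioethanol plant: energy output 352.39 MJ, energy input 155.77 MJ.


EROI = E_out / E_in
= 352.39 / 155.77
= 2.2622

2.2622


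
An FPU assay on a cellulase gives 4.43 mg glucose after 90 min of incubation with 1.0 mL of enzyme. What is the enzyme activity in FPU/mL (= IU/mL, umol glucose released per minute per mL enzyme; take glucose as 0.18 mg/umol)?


Activity = glucose_mg / (0.18 mg/umol * V_mL * t_min)
= 4.43 / (0.18 * 1.0 * 90)
= 0.2735 FPU/mL

0.2735 FPU/mL


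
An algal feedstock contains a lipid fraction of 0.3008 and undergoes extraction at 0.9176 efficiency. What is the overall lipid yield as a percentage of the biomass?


Y = lipid_content * extraction_eff * 100
= 0.3008 * 0.9176 * 100
= 27.6014%

27.6014%


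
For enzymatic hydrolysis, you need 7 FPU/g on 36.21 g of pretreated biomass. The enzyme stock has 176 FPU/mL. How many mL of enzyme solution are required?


V = dosage * m_sub / activity
V = 7 * 36.21 / 176
V = 1.4402 mL

1.4402 mL


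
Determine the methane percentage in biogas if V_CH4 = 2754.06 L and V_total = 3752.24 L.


CH4% = V_CH4 / V_total * 100
= 2754.06 / 3752.24 * 100
= 73.3978%

73.3978%


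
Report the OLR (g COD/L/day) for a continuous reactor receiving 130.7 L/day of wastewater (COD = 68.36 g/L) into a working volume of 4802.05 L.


OLR = Q * S / V
= 130.7 * 68.36 / 4802.05
= 1.8606 g/L/day

1.8606 g/L/day


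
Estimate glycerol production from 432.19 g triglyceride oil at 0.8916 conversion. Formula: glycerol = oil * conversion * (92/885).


glycerol = oil * conv * (92/885)
= 432.19 * 0.8916 * 92 / 885
= 40.0580 g

40.0580 g


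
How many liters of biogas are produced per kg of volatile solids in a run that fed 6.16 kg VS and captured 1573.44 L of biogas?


Y = V / VS
= 1573.44 / 6.16
= 255.4286 L/kg VS

255.4286 L/kg VS


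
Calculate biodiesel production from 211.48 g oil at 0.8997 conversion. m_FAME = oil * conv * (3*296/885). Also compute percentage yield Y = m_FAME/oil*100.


m_FAME = oil * conv * (3 * 296 / 885) = oil * conv * (888/885)
= 211.48 * 0.8997 * 888 / 885
= 190.9135 g
Y = m_FAME / oil * 100 = conv * (888/885) * 100
= 0.8997 * 888 / 885 * 100
= 90.27%

190.9135 g FAME; Y = 90.27%


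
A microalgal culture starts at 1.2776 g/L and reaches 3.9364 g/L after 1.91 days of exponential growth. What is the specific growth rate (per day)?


mu = ln(X2/X1) / dt
= ln(3.9364/1.2776) / 1.91
= 0.5892 per day

0.5892 per day


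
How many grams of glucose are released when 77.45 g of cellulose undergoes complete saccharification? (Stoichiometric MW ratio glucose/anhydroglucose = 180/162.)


glucose = cellulose * 180/162
= 77.45 * 180/162
= 86.0556 g

86.0556 g


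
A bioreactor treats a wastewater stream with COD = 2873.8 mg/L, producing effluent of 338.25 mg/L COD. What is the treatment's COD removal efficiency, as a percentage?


eta = (COD_in - COD_out) / COD_in * 100
= (2873.8 - 338.25) / 2873.8 * 100
= 88.2299%

88.2299%


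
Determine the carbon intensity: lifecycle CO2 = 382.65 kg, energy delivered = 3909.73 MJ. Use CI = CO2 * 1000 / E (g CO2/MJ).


CI = CO2 * 1000 / E
= 382.65 * 1000 / 3909.73
= 97.8712 g CO2/MJ

97.8712 g CO2/MJ


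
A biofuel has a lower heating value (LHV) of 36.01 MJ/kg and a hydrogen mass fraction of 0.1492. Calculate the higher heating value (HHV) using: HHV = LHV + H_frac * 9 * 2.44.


HHV = LHV + H_frac * 9 * 2.44
= 36.01 + 0.1492 * 9 * 2.44
= 39.2864 MJ/kg

39.2864 MJ/kg


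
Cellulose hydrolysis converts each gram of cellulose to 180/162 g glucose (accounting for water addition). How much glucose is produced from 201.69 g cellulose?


glucose = cellulose * 180/162
= 201.69 * 180/162
= 224.1000 g

224.1000 g


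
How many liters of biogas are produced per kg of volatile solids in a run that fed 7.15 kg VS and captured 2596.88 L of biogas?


Y = V / VS
= 2596.88 / 7.15
= 363.2000 L/kg VS

363.2000 L/kg VS


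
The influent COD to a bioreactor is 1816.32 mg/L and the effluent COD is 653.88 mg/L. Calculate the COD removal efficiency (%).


eta = (COD_in - COD_out) / COD_in * 100
= (1816.32 - 653.88) / 1816.32 * 100
= 63.9997%

63.9997%


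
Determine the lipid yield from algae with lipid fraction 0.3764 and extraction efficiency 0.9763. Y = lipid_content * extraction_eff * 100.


Y = lipid_content * extraction_eff * 100
= 0.3764 * 0.9763 * 100
= 36.7479%

36.7479%


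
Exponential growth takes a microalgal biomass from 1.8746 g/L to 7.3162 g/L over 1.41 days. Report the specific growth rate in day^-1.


mu = ln(X2/X1) / dt
= ln(7.3162/1.8746) / 1.41
= 0.9657 per day

0.9657 per day


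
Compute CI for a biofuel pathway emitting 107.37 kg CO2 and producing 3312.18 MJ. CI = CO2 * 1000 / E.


CI = CO2 * 1000 / E
= 107.37 * 1000 / 3312.18
= 32.4167 g CO2/MJ

32.4167 g CO2/MJ


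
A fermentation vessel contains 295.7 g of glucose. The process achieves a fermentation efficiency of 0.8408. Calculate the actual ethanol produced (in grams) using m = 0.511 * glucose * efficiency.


Actual ethanol: m = 0.511 * 295.7 * 0.8408
m = 127.0472 g

127.0472 g


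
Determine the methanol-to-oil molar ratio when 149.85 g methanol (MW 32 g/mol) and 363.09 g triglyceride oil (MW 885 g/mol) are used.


Molar ratio = n_MeOH / n_oil = (MeOH/32) / (oil/885) = (MeOH * 885) / (32 * oil)
= (149.85 * 885) / (32 * 363.09)
= 11.4139

11.4139


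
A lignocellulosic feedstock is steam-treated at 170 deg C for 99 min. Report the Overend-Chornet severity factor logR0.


logR0 = log10(t * exp((T - 100) / 14.75))
= log10(99 * exp((170 - 100) / 14.75))
= 4.0567

4.0567


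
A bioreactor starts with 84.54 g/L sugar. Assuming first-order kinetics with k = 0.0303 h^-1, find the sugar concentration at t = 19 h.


S = S0 * exp(-k * t)
S = 84.54 * exp(-0.0303 * 19)
S = 47.5378 g/L

47.5378 g/L


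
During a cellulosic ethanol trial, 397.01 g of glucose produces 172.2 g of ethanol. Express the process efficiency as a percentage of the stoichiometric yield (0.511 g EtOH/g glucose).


Fermentation efficiency = (actual / (0.511 * glucose)) * 100
= (172.2 / (0.511 * 397.01)) * 100
= 84.8811%

84.8811%


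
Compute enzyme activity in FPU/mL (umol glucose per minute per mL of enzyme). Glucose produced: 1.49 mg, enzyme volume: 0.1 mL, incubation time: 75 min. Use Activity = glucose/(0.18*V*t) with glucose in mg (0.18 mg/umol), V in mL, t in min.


Activity = glucose_mg / (0.18 mg/umol * V_mL * t_min)
= 1.49 / (0.18 * 0.1 * 75)
= 1.1037 FPU/mL

1.1037 FPU/mL


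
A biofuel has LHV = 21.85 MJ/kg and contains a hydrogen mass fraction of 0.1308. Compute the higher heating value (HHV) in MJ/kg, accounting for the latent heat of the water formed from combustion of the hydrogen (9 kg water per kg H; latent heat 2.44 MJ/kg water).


HHV = LHV + H_frac * 9 * 2.44
= 21.85 + 0.1308 * 9 * 2.44
= 24.7224 MJ/kg

24.7224 MJ/kg


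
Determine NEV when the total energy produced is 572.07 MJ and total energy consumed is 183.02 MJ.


NEV = E_out - E_in
= 572.07 - 183.02
= 389.0500 MJ

389.0500 MJ


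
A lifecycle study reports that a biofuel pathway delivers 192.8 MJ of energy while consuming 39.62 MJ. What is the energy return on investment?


EROI = E_out / E_in
= 192.8 / 39.62
= 4.8662

4.8662


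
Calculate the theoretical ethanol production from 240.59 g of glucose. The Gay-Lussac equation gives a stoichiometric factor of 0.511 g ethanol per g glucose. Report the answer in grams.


Theoretical ethanol yield: m_EtOH = 0.511 * m_glucose
m_EtOH = 0.511 * 240.59 = 122.9415 g

122.9415 g


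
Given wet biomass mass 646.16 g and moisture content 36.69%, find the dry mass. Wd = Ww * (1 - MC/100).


Wd = Ww * (1 - MC/100)
= 646.16 * (1 - 36.69/100)
= 409.0839 g

409.0839 g


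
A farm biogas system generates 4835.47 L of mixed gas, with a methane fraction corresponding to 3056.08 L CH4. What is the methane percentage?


CH4% = V_CH4 / V_total * 100
= 3056.08 / 4835.47 * 100
= 63.2013%

63.2013%


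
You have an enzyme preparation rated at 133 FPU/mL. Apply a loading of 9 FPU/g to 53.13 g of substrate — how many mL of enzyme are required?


V = dosage * m_sub / activity
V = 9 * 53.13 / 133
V = 3.5953 mL

3.5953 mL


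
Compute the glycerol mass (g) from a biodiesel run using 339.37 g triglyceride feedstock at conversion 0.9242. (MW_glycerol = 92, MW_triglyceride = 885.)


glycerol = oil * conv * (92/885)
= 339.37 * 0.9242 * 92 / 885
= 32.6050 g

32.6050 g


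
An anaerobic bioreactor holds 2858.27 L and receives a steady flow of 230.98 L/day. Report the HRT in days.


HRT = V / Q
= 2858.27 / 230.98
= 12.3745 days

12.3745 days


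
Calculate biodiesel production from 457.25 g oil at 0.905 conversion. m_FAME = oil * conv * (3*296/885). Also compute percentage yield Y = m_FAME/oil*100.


m_FAME = oil * conv * (3 * 296 / 885) = oil * conv * (888/885)
= 457.25 * 0.905 * 888 / 885
= 415.2140 g
Y = m_FAME / oil * 100 = conv * (888/885) * 100
= 0.905 * 888 / 885 * 100
= 90.81%

415.2140 g FAME; Y = 90.81%


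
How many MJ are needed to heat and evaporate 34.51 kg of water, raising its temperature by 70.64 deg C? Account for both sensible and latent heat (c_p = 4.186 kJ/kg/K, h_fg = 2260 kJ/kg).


E = m_water * (4.186 * dT + 2260) / 1000
= 34.51 * (4.186 * 70.64 + 2260) / 1000
= 88.1972 MJ

88.1972 MJ


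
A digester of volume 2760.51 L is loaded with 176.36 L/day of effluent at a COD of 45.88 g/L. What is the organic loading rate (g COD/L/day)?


OLR = Q * S / V
= 176.36 * 45.88 / 2760.51
= 2.9311 g/L/day

2.9311 g/L/day


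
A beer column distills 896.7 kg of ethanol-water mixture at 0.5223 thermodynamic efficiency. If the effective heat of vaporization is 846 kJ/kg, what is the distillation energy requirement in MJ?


E = m * 846 / (eta * 1000)
= 896.7 * 846 / (0.5223 * 1000)
= 1452.4377 MJ

1452.4377 MJ


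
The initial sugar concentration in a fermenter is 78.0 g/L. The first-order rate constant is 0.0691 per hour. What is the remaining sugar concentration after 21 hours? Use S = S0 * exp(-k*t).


S = S0 * exp(-k * t)
S = 78.0 * exp(-0.0691 * 21)
S = 18.2764 g/L

18.2764 g/L


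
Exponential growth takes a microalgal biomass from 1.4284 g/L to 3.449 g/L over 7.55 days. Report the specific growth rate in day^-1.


mu = ln(X2/X1) / dt
= ln(3.449/1.4284) / 7.55
= 0.1168 per day

0.1168 per day


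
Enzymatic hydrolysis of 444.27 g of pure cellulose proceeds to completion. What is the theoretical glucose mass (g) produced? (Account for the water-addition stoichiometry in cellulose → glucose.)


glucose = cellulose * 180/162
= 444.27 * 180/162
= 493.6333 g

493.6333 g


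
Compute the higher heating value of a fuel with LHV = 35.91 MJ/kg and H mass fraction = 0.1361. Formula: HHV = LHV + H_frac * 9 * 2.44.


HHV = LHV + H_frac * 9 * 2.44
= 35.91 + 0.1361 * 9 * 2.44
= 38.8988 MJ/kg

38.8988 MJ/kg


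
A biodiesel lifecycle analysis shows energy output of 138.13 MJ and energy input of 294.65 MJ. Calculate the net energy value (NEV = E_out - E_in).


NEV = E_out - E_in
= 138.13 - 294.65
= -156.5200 MJ

-156.5200 MJ


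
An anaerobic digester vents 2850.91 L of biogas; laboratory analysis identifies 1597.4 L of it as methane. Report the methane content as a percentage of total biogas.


CH4% = V_CH4 / V_total * 100
= 1597.4 / 2850.91 * 100
= 56.0312%

56.0312%


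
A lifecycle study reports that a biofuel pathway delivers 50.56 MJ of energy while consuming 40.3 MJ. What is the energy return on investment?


EROI = E_out / E_in
= 50.56 / 40.3
= 1.2546

1.2546


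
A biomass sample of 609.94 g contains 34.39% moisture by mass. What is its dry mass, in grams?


Wd = Ww * (1 - MC/100)
= 609.94 * (1 - 34.39/100)
= 400.1816 g

400.1816 g


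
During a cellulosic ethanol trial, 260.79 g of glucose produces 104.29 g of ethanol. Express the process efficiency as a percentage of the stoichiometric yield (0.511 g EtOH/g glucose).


Fermentation efficiency = (actual / (0.511 * glucose)) * 100
= (104.29 / (0.511 * 260.79)) * 100
= 78.2584%

78.2584%


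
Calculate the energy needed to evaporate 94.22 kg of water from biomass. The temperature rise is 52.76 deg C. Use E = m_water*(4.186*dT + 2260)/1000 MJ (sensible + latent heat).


E = m_water * (4.186 * dT + 2260) / 1000
= 94.22 * (4.186 * 52.76 + 2260) / 1000
= 233.7460 MJ

233.7460 MJ


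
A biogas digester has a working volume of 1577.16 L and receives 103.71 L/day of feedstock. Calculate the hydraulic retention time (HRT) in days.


HRT = V / Q
= 1577.16 / 103.71
= 15.2074 days

15.2074 days


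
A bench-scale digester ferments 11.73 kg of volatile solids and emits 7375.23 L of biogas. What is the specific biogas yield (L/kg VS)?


Y = V / VS
= 7375.23 / 11.73
= 628.7494 L/kg VS

628.7494 L/kg VS


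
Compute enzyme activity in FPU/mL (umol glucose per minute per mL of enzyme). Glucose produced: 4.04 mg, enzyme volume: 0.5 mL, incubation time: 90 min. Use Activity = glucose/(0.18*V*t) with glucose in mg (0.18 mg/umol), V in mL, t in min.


Activity = glucose_mg / (0.18 mg/umol * V_mL * t_min)
= 4.04 / (0.18 * 0.5 * 90)
= 0.4988 FPU/mL

0.4988 FPU/mL


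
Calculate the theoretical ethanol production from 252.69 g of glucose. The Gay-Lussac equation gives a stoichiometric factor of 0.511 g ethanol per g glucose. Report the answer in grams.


Theoretical ethanol yield: m_EtOH = 0.511 * m_glucose
m_EtOH = 0.511 * 252.69 = 129.1246 g

129.1246 g


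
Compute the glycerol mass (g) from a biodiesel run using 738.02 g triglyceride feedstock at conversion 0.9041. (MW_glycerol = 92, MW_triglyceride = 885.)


glycerol = oil * conv * (92/885)
= 738.02 * 0.9041 * 92 / 885
= 69.3632 g

69.3632 g


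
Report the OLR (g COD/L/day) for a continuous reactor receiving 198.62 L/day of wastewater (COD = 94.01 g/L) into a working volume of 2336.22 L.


OLR = Q * S / V
= 198.62 * 94.01 / 2336.22
= 7.9925 g/L/day

7.9925 g/L/day


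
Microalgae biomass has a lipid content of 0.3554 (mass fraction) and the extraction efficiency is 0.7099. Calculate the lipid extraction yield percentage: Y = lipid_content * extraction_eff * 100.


Y = lipid_content * extraction_eff * 100
= 0.3554 * 0.7099 * 100
= 25.2298%

25.2298%


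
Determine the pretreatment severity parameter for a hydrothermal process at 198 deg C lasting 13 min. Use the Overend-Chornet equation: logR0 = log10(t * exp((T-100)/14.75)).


logR0 = log10(t * exp((T - 100) / 14.75))
= log10(13 * exp((198 - 100) / 14.75))
= 3.9994

3.9994


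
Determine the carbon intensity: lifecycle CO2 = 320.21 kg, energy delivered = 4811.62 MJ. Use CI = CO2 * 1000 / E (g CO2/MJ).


CI = CO2 * 1000 / E
= 320.21 * 1000 / 4811.62
= 66.5493 g CO2/MJ

66.5493 g CO2/MJ


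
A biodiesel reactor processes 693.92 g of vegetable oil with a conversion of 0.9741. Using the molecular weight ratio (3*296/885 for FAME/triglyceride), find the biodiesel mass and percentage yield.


m_FAME = oil * conv * (3 * 296 / 885) = oil * conv * (888/885)
= 693.92 * 0.9741 * 888 / 885
= 678.2388 g
Y = m_FAME / oil * 100 = conv * (888/885) * 100
= 0.9741 * 888 / 885 * 100
= 97.74%

678.2388 g FAME; Y = 97.74%


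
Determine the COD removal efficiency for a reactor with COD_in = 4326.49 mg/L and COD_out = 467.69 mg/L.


eta = (COD_in - COD_out) / COD_in * 100
= (4326.49 - 467.69) / 4326.49 * 100
= 89.1901%

89.1901%


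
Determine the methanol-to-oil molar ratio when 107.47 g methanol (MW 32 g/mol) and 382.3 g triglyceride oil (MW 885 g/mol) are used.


Molar ratio = n_MeOH / n_oil = (MeOH/32) / (oil/885) = (MeOH * 885) / (32 * oil)
= (107.47 * 885) / (32 * 382.3)
= 7.7746

7.7746


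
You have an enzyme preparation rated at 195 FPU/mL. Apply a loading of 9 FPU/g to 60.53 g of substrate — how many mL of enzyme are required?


V = dosage * m_sub / activity
V = 9 * 60.53 / 195
V = 2.7937 mL

2.7937 mL


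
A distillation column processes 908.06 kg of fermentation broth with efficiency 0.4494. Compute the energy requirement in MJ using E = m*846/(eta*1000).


E = m * 846 / (eta * 1000)
= 908.06 * 846 / (0.4494 * 1000)
= 1709.4320 MJ

1709.4320 MJ


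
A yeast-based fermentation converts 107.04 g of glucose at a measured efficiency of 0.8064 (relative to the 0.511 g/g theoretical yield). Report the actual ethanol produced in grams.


Actual ethanol: m = 0.511 * 107.04 * 0.8064
m = 44.1080 g

44.1080 g


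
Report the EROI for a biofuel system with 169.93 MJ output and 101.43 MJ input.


EROI = E_out / E_in
= 169.93 / 101.43
= 1.6753

1.6753


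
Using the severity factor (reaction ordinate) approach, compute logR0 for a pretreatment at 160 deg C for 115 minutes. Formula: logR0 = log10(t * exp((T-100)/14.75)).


logR0 = log10(t * exp((T - 100) / 14.75))
= log10(115 * exp((160 - 100) / 14.75))
= 3.8273

3.8273


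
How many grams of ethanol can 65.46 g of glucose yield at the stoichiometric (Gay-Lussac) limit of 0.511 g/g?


Theoretical ethanol yield: m_EtOH = 0.511 * m_glucose
m_EtOH = 0.511 * 65.46 = 33.4501 g

33.4501 g


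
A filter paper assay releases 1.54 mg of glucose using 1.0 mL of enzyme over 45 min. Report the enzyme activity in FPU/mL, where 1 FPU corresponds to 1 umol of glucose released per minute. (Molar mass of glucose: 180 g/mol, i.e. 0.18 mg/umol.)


Activity = glucose_mg / (0.18 mg/umol * V_mL * t_min)
= 1.54 / (0.18 * 1.0 * 45)
= 0.1901 FPU/mL

0.1901 FPU/mL


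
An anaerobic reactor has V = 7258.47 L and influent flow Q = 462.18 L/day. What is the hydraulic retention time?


HRT = V / Q
= 7258.47 / 462.18
= 15.7049 days

15.7049 days


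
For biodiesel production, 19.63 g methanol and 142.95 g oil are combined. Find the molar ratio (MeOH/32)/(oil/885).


Molar ratio = n_MeOH / n_oil = (MeOH/32) / (oil/885) = (MeOH * 885) / (32 * oil)
= (19.63 * 885) / (32 * 142.95)
= 3.7978

3.7978


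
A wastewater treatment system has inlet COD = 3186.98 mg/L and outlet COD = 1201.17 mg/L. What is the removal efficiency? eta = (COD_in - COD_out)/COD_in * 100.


eta = (COD_in - COD_out) / COD_in * 100
= (3186.98 - 1201.17) / 3186.98 * 100
= 62.3101%

62.3101%


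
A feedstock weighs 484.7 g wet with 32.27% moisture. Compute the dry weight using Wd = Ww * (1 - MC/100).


Wd = Ww * (1 - MC/100)
= 484.7 * (1 - 32.27/100)
= 328.2873 g

328.2873 g


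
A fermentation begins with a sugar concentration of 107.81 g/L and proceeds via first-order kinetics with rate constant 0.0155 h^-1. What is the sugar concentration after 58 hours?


S = S0 * exp(-k * t)
S = 107.81 * exp(-0.0155 * 58)
S = 43.8761 g/L

43.8761 g/L


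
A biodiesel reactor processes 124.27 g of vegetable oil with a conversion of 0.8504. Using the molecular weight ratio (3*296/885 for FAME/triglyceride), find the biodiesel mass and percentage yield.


m_FAME = oil * conv * (3 * 296 / 885) = oil * conv * (888/885)
= 124.27 * 0.8504 * 888 / 885
= 106.0374 g
Y = m_FAME / oil * 100 = conv * (888/885) * 100
= 0.8504 * 888 / 885 * 100
= 85.33%

106.0374 g FAME; Y = 85.33%


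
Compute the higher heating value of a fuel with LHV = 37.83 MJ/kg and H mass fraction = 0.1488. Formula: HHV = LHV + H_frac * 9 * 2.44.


HHV = LHV + H_frac * 9 * 2.44
= 37.83 + 0.1488 * 9 * 2.44
= 41.0976 MJ/kg

41.0976 MJ/kg


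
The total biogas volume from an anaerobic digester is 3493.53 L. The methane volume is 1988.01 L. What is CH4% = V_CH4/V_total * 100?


CH4% = V_CH4 / V_total * 100
= 1988.01 / 3493.53 * 100
= 56.9055%

56.9055%
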